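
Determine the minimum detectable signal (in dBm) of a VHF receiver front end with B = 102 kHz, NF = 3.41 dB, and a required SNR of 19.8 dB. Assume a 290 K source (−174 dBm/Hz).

−100.7 dBm

Sensitivity = −174 + 10 log₁₀(B) + NF + SNR_min
= −174 + 50.09 + 3.41 + 19.8
= −100.70 dBm → −100.7 dBm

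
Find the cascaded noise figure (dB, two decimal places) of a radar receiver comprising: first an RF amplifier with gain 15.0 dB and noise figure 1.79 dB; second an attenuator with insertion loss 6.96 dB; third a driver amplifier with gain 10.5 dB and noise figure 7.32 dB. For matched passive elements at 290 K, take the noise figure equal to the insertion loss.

3.67 dB

Convert to linear (a loss of L dB is a gain of −L dB): F_i = 10^(NF_i/10), G_i = 10^(G_i,dB/10)
  Stage 1: F_1 = 10^(1.79/10) = 1.510, G_1 = 10^(15.0/10) = 31.62
  Stage 2: F_2 = 10^(6.96/10) = 4.966, G_2 = 10^(−6.96/10) = 0.2014
  Stage 3: F_3 = 10^(7.32/10) = 5.395, G_3 = 10^(10.5/10) = 11.22
Friis cascade:
  F = 1.510 + (4.966 − 1)/31.62 + (5.395 − 1)/6.368 = 2.326
NF = 10 log₁₀(2.326) = 3.67 dB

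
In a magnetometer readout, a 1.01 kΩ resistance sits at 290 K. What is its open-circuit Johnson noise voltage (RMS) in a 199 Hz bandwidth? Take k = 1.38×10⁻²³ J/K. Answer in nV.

V_n = √(4kTRB)
4kTRB = 4 × 1.38×10⁻²³ × 290 × 1.01×10³ × 1.99×10² = 3.22×10⁻¹⁵ V²
V_n = √(3.22×10⁻¹⁵) = 5.67×10⁻⁸ V = 56.7 nV

56.7 nV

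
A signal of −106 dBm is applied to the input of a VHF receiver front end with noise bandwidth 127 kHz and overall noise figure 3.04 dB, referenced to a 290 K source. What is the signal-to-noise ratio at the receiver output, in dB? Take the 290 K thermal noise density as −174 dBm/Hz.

Noise floor: N = −174 + 10 log₁₀(B) + NF
10 log₁₀(1.27×10⁵) = 51.04 dB
N = −174 + 51.04 + 3.04 = −119.92 dBm
SNR = P_sig − N = −106 − (−119.92) = 13.92 dB → 13.9 dB

13.9 dB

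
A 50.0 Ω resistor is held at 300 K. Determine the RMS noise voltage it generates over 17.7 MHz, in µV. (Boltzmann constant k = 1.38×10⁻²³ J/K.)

V_n = √(4kTRB)
4kTRB = 4 × 1.38×10⁻²³ × 300 × 5.00×10¹ × 1.77×10⁷ = 1.47×10⁻¹¹ V²
V_n = √(1.47×10⁻¹¹) = 3.83×10⁻⁶ V = 3.83 µV

3.83 µV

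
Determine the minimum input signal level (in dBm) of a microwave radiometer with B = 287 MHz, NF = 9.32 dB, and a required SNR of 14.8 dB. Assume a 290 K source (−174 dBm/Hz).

−65.3 dBm

Sensitivity = −174 + 10 log₁₀(B) + NF + SNR_min
= −174 + 84.58 + 9.32 + 14.8
= −65.30 dBm → −65.3 dBm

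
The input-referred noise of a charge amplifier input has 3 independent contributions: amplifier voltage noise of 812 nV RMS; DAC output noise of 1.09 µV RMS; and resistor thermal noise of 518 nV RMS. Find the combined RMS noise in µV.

1.45 µV

Uncorrelated sources add in power (mean-square): V_tot = √(ΣV_i²)
V_tot = √[(8.12×10⁻⁷)² + (1.09×10⁻⁶)² + (5.18×10⁻⁷)²] = 1.45×10⁻⁶ V = 1.45 µV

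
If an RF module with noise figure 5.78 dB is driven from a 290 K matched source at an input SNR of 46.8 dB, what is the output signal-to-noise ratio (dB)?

41.02 dB

By definition F = SNR_in/SNR_out, so in dB: SNR_out = SNR_in − NF
SNR_out = 46.8 − 5.78 = 41.02 dB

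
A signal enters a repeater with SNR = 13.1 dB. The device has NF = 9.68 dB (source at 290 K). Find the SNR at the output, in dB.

By definition F = SNR_in/SNR_out, so in dB: SNR_out = SNR_in − NF
SNR_out = 13.1 − 9.68 = 3.42 dB

3.42 dB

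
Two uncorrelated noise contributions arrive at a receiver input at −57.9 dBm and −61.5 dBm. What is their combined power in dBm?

−56.3 dBm

Convert to linear, add, convert back:
P₁ = 1.62×10⁻⁹ W, P₂ = 7.08×10⁻¹⁰ W
P_tot = 2.33×10⁻⁹ W → 10 log₁₀(P_tot / 10⁻³) = −56.3 dBm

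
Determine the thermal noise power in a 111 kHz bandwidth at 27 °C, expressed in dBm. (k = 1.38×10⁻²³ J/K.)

−123.4 dBm

T = 27 °C + 273.15 = 300.15 K
P_n = kTB = 1.38×10⁻²³ × 300.15 × 1.11×10⁵ = 4.60×10⁻¹⁶ W
In dBm: 10 log₁₀(4.60×10⁻¹⁶ / 10⁻³) = −123.4 dBm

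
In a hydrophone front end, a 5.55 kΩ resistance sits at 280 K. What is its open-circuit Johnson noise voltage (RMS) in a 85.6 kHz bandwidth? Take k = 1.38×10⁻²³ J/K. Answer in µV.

V_n = √(4kTRB)
4kTRB = 4 × 1.38×10⁻²³ × 280 × 5.55×10³ × 8.56×10⁴ = 7.34×10⁻¹² V²
V_n = √(7.34×10⁻¹²) = 2.71×10⁻⁶ V = 2.71 µV

2.71 µV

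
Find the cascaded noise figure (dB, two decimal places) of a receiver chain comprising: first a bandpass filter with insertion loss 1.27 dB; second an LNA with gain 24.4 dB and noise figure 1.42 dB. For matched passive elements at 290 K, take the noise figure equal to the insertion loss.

Convert to linear (a loss of L dB is a gain of −L dB): F_i = 10^(NF_i/10), G_i = 10^(G_i,dB/10)
  Stage 1: F_1 = 10^(1.27/10) = 1.340, G_1 = 10^(−1.27/10) = 0.7464
  Stage 2: F_2 = 10^(1.42/10) = 1.387, G_2 = 10^(24.4/10) = 275.4
Friis cascade:
  F = 1.340 + (1.387 − 1)/0.7464 = 1.858
NF = 10 log₁₀(1.858) = 2.69 dB

2.69 dB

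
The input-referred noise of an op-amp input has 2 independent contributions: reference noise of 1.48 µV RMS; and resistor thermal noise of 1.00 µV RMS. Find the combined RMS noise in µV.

Uncorrelated sources add in power (mean-square): V_tot = √(ΣV_i²)
V_tot = √[(1.48×10⁻⁶)² + (1.00×10⁻⁶)²] = 1.79×10⁻⁶ V = 1.79 µV

1.79 µV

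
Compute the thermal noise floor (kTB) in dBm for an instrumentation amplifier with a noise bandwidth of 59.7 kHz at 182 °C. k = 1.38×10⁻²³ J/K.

T = 182 °C + 273.15 = 455.15 K
P_n = kTB = 1.38×10⁻²³ × 455.15 × 5.97×10⁴ = 3.75×10⁻¹⁶ W
In dBm: 10 log₁₀(3.75×10⁻¹⁶ / 10⁻³) = −124.3 dBm

−124.3 dBm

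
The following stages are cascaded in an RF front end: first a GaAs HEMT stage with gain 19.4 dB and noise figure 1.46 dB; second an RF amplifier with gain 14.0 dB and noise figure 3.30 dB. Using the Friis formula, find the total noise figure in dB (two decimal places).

Convert to linear (a loss of L dB is a gain of −L dB): F_i = 10^(NF_i/10), G_i = 10^(G_i,dB/10)
  Stage 1: F_1 = 10^(1.46/10) = 1.400, G_1 = 10^(19.4/10) = 87.10
  Stage 2: F_2 = 10^(3.30/10) = 2.138, G_2 = 10^(14.0/10) = 25.12
Friis cascade:
  F = 1.400 + (2.138 − 1)/87.10 = 1.413
NF = 10 log₁₀(1.413) = 1.50 dB

1.50 dB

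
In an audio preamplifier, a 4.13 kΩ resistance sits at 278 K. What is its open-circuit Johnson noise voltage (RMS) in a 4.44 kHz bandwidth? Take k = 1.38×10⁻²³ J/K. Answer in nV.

V_n = √(4kTRB)
4kTRB = 4 × 1.38×10⁻²³ × 278 × 4.13×10³ × 4.44×10³ = 2.81×10⁻¹³ V²
V_n = √(2.81×10⁻¹³) = 5.30×10⁻⁷ V = 530 nV

530 nV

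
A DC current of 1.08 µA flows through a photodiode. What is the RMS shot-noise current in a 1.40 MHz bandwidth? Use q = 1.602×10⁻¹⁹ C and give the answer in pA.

696 pA

I_n = √(2qI·B)
2qI·B = 2 × 1.602×10⁻¹⁹ × 1.08×10⁻⁶ × 1.40×10⁶ = 4.84×10⁻¹⁹ A²
I_n = √(4.84×10⁻¹⁹) = 6.96×10⁻¹⁰ A = 696 pA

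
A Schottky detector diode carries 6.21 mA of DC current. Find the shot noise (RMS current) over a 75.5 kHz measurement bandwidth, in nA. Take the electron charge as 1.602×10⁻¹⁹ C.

12.3 nA

I_n = √(2qI·B)
2qI·B = 2 × 1.602×10⁻¹⁹ × 6.21×10⁻³ × 7.55×10⁴ = 1.50×10⁻¹⁶ A²
I_n = √(1.50×10⁻¹⁶) = 1.23×10⁻⁸ A = 12.3 nA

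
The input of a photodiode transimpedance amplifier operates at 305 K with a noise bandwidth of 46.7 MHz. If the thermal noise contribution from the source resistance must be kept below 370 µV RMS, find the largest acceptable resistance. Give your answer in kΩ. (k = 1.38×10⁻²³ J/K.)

174 kΩ

Johnson–Nyquist: V_n = √(4kTRB) ⇒ R = V_n² / (4kTB)
4kTB = 4 × 1.38×10⁻²³ × 305 × 4.67×10⁷ = 7.86×10⁻¹³
R = (3.70×10⁻⁴)² / 7.86×10⁻¹³ = 1.74×10⁵ Ω = 174 kΩ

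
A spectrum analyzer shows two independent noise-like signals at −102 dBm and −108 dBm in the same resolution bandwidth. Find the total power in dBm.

−101.0 dBm

Convert to linear, add, convert back:
P₁ = 6.31×10⁻¹⁴ W, P₂ = 1.58×10⁻¹⁴ W
P_tot = 7.89×10⁻¹⁴ W → 10 log₁₀(P_tot / 10⁻³) = −101.0 dBm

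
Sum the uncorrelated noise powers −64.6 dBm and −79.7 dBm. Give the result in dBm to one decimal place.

Convert to linear, add, convert back:
P₁ = 3.47×10⁻¹⁰ W, P₂ = 1.07×10⁻¹¹ W
P_tot = 3.57×10⁻¹⁰ W → 10 log₁₀(P_tot / 10⁻³) = −64.5 dBm

−64.5 dBm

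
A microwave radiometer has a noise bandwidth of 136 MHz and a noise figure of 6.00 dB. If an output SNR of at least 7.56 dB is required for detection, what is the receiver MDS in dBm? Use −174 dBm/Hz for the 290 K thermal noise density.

Sensitivity = −174 + 10 log₁₀(B) + NF + SNR_min
= −174 + 81.34 + 6.00 + 7.56
= −79.10 dBm → −79.1 dBm

−79.1 dBm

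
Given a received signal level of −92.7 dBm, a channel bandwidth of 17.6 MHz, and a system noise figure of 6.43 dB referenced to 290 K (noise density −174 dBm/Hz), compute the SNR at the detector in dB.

2.4 dB

Noise floor: N = −174 + 10 log₁₀(B) + NF
10 log₁₀(1.76×10⁷) = 72.46 dB
N = −174 + 72.46 + 6.43 = −95.11 dBm
SNR = P_sig − N = −92.7 − (−95.11) = 2.41 dB → 2.4 dB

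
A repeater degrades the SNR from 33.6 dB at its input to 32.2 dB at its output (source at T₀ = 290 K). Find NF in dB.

NF (dB) = SNR_in(dB) − SNR_out(dB) when the source is at T₀
NF = 33.6 − 32.2 = 1.4 dB

1.4 dB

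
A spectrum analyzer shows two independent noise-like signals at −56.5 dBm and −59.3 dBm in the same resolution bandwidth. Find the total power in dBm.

−54.7 dBm

Convert to linear, add, convert back:
P₁ = 2.24×10⁻⁹ W, P₂ = 1.17×10⁻⁹ W
P_tot = 3.41×10⁻⁹ W → 10 log₁₀(P_tot / 10⁻³) = −54.7 dBm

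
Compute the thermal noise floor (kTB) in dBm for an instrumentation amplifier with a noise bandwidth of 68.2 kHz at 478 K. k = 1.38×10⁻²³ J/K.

P_n = kTB = 1.38×10⁻²³ × 478 × 6.82×10⁴ = 4.50×10⁻¹⁶ W
In dBm: 10 log₁₀(4.50×10⁻¹⁶ / 10⁻³) = −123.5 dBm

−123.5 dBm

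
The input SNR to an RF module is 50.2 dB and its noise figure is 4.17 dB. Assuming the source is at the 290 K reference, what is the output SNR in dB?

46.03 dB

By definition F = SNR_in/SNR_out, so in dB: SNR_out = SNR_in − NF
SNR_out = 50.2 − 4.17 = 46.03 dB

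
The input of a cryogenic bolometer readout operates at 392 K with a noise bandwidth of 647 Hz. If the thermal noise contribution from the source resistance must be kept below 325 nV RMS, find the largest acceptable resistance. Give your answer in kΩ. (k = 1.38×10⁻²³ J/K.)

7.54 kΩ

Johnson–Nyquist: V_n = √(4kTRB) ⇒ R = V_n² / (4kTB)
4kTB = 4 × 1.38×10⁻²³ × 392 × 6.47×10² = 1.40×10⁻¹⁷
R = (3.25×10⁻⁷)² / 1.40×10⁻¹⁷ = 7.54×10³ Ω = 7.54 kΩ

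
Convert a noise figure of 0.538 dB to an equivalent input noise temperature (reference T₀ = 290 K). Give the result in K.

F = 10^(0.538/10) = 1.13188
T_e = (F − 1)·T₀ = (1.13188 − 1) × 290 = 38.2 K

38.2 K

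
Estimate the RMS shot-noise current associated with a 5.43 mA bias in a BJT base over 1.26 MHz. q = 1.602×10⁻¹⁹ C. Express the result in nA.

46.8 nA

I_n = √(2qI·B)
2qI·B = 2 × 1.602×10⁻¹⁹ × 5.43×10⁻³ × 1.26×10⁶ = 2.19×10⁻¹⁵ A²
I_n = √(2.19×10⁻¹⁵) = 4.68×10⁻⁸ A = 46.8 nA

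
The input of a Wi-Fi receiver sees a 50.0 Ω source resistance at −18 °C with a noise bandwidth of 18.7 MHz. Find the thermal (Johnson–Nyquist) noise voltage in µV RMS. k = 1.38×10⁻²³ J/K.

3.63 µV

T = −18 °C + 273.15 = 255.15 K
V_n = √(4kTRB)
4kTRB = 4 × 1.38×10⁻²³ × 255.15 × 5.00×10¹ × 1.87×10⁷ = 1.32×10⁻¹¹ V²
V_n = √(1.32×10⁻¹¹) = 3.63×10⁻⁶ V = 3.63 µV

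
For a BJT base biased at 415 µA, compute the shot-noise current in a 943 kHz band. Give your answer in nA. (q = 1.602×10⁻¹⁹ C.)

11.2 nA

I_n = √(2qI·B)
2qI·B = 2 × 1.602×10⁻¹⁹ × 4.15×10⁻⁴ × 9.43×10⁵ = 1.25×10⁻¹⁶ A²
I_n = √(1.25×10⁻¹⁶) = 1.12×10⁻⁸ A = 11.2 nA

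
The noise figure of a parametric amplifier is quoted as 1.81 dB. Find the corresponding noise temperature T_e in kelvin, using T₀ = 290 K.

150 K

F = 10^(1.81/10) = 1.51705
T_e = (F − 1)·T₀ = (1.51705 − 1) × 290 = 150 K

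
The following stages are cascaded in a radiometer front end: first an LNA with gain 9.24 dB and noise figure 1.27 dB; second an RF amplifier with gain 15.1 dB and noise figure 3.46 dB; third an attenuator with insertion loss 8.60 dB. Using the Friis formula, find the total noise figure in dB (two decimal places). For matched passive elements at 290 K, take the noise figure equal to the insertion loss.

Convert to linear (a loss of L dB is a gain of −L dB): F_i = 10^(NF_i/10), G_i = 10^(G_i,dB/10)
  Stage 1: F_1 = 10^(1.27/10) = 1.340, G_1 = 10^(9.24/10) = 8.395
  Stage 2: F_2 = 10^(3.46/10) = 2.218, G_2 = 10^(15.1/10) = 32.36
  Stage 3: F_3 = 10^(8.60/10) = 7.244, G_3 = 10^(−8.60/10) = 0.1380
Friis cascade:
  F = 1.340 + (2.218 − 1)/8.395 + (7.244 − 1)/271.6 = 1.508
NF = 10 log₁₀(1.508) = 1.78 dB

1.78 dB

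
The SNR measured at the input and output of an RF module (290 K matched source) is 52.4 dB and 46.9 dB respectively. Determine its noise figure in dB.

NF (dB) = SNR_in(dB) − SNR_out(dB) when the source is at T₀
NF = 52.4 − 46.9 = 5.5 dB

5.5 dB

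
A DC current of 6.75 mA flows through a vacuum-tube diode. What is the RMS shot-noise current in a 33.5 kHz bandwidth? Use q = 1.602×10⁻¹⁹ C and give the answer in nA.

8.51 nA

I_n = √(2qI·B)
2qI·B = 2 × 1.602×10⁻¹⁹ × 6.75×10⁻³ × 3.35×10⁴ = 7.25×10⁻¹⁷ A²
I_n = √(7.25×10⁻¹⁷) = 8.51×10⁻⁹ A = 8.51 nA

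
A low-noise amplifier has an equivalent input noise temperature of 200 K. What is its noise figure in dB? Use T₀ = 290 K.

F = 1 + T_e/T₀ = 1 + 200/290 = 1.68966
NF = 10 log₁₀(1.68966) = 2.28 dB

2.28 dB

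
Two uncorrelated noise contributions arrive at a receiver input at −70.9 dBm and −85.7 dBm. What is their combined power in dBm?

Convert to linear, add, convert back:
P₁ = 8.13×10⁻¹¹ W, P₂ = 2.69×10⁻¹² W
P_tot = 8.40×10⁻¹¹ W → 10 log₁₀(P_tot / 10⁻³) = −70.8 dBm

−70.8 dBm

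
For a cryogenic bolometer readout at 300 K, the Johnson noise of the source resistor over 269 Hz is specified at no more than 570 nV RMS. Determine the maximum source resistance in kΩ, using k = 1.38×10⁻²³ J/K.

Johnson–Nyquist: V_n = √(4kTRB) ⇒ R = V_n² / (4kTB)
4kTB = 4 × 1.38×10⁻²³ × 300 × 2.69×10² = 4.45×10⁻¹⁸
R = (5.70×10⁻⁷)² / 4.45×10⁻¹⁸ = 7.29×10⁴ Ω = 72.9 kΩ

72.9 kΩ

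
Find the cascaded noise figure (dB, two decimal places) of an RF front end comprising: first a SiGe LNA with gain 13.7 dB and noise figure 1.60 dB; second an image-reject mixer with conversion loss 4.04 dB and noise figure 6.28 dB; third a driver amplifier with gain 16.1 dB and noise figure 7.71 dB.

Convert to linear (a loss of L dB is a gain of −L dB): F_i = 10^(NF_i/10), G_i = 10^(G_i,dB/10)
  Stage 1: F_1 = 10^(1.60/10) = 1.445, G_1 = 10^(13.7/10) = 23.44
  Stage 2: F_2 = 10^(6.28/10) = 4.246, G_2 = 10^(−4.04/10) = 0.3945
  Stage 3: F_3 = 10^(7.71/10) = 5.902, G_3 = 10^(16.1/10) = 40.74
Friis cascade:
  F = 1.445 + (4.246 − 1)/23.44 + (5.902 − 1)/9.247 = 2.114
NF = 10 log₁₀(2.114) = 3.25 dB

3.25 dB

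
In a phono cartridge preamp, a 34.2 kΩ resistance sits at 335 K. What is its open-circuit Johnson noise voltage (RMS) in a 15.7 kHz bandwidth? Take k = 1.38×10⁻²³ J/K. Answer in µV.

V_n = √(4kTRB)
4kTRB = 4 × 1.38×10⁻²³ × 335 × 3.42×10⁴ × 1.57×10⁴ = 9.93×10⁻¹² V²
V_n = √(9.93×10⁻¹²) = 3.15×10⁻⁶ V = 3.15 µV

3.15 µV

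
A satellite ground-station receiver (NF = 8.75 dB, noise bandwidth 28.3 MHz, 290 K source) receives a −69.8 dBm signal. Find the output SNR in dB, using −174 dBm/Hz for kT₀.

20.9 dB

Noise floor: N = −174 + 10 log₁₀(B) + NF
10 log₁₀(2.83×10⁷) = 74.52 dB
N = −174 + 74.52 + 8.75 = −90.73 dBm
SNR = P_sig − N = −69.8 − (−90.73) = 20.93 dB → 20.9 dB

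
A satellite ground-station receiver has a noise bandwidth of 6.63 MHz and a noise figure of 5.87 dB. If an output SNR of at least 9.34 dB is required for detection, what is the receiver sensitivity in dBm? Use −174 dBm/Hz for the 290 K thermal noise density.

−90.6 dBm

Sensitivity = −174 + 10 log₁₀(B) + NF + SNR_min
= −174 + 68.22 + 5.87 + 9.34
= −90.57 dBm → −90.6 dBm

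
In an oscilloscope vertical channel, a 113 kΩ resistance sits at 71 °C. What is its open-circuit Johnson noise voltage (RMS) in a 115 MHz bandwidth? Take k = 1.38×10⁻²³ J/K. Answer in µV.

T = 71 °C + 273.15 = 344.15 K
V_n = √(4kTRB)
4kTRB = 4 × 1.38×10⁻²³ × 344.15 × 1.13×10⁵ × 1.15×10⁸ = 2.47×10⁻⁷ V²
V_n = √(2.47×10⁻⁷) = 4.97×10⁻⁴ V = 497 µV

497 µV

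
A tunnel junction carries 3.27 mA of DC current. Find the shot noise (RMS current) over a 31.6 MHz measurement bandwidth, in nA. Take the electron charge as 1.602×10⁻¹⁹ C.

I_n = √(2qI·B)
2qI·B = 2 × 1.602×10⁻¹⁹ × 3.27×10⁻³ × 3.16×10⁷ = 3.31×10⁻¹⁴ A²
I_n = √(3.31×10⁻¹⁴) = 1.82×10⁻⁷ A = 182 nA

182 nA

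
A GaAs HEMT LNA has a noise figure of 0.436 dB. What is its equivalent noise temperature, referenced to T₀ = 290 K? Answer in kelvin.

F = 10^(0.436/10) = 1.10561
T_e = (F − 1)·T₀ = (1.10561 − 1) × 290 = 30.6 K

30.6 K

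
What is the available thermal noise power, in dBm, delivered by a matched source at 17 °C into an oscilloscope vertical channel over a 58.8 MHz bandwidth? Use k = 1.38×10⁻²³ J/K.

−96.3 dBm

T = 17 °C + 273.15 = 290.15 K
P_n = kTB = 1.38×10⁻²³ × 290.15 × 5.88×10⁷ = 2.35×10⁻¹³ W
In dBm: 10 log₁₀(2.35×10⁻¹³ / 10⁻³) = −96.3 dBm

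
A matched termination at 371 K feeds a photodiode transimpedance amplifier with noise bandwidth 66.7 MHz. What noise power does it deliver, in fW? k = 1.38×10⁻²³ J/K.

341 fW

P_n = kTB = 1.38×10⁻²³ × 371 × 6.67×10⁷ = 3.41×10⁻¹³ W = 341 fW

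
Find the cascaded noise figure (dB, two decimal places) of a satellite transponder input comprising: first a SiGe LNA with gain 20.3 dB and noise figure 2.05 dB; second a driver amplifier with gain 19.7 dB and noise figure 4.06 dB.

2.09 dB

Convert to linear (a loss of L dB is a gain of −L dB): F_i = 10^(NF_i/10), G_i = 10^(G_i,dB/10)
  Stage 1: F_1 = 10^(2.05/10) = 1.603, G_1 = 10^(20.3/10) = 107.2
  Stage 2: F_2 = 10^(4.06/10) = 2.547, G_2 = 10^(19.7/10) = 93.33
Friis cascade:
  F = 1.603 + (2.547 − 1)/107.2 = 1.618
NF = 10 log₁₀(1.618) = 2.09 dB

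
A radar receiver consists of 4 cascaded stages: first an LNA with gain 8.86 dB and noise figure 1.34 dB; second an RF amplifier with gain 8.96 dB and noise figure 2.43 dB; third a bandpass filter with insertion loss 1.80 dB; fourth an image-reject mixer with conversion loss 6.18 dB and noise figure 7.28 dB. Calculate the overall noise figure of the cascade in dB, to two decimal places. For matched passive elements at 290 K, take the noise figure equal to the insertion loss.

1.98 dB

Convert to linear (a loss of L dB is a gain of −L dB): F_i = 10^(NF_i/10), G_i = 10^(G_i,dB/10)
  Stage 1: F_1 = 10^(1.34/10) = 1.361, G_1 = 10^(8.86/10) = 7.691
  Stage 2: F_2 = 10^(2.43/10) = 1.750, G_2 = 10^(8.96/10) = 7.870
  Stage 3: F_3 = 10^(1.80/10) = 1.514, G_3 = 10^(−1.80/10) = 0.6607
  Stage 4: F_4 = 10^(7.28/10) = 5.346, G_4 = 10^(−6.18/10) = 0.2410
Friis cascade:
  F = 1.361 + (1.750 − 1)/7.691 + (1.514 − 1)/60.53 + (5.346 − 1)/39.99 = 1.576
NF = 10 log₁₀(1.576) = 1.98 dB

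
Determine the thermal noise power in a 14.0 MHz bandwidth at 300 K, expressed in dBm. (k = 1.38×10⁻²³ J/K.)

P_n = kTB = 1.38×10⁻²³ × 300 × 1.40×10⁷ = 5.80×10⁻¹⁴ W
In dBm: 10 log₁₀(5.80×10⁻¹⁴ / 10⁻³) = −102.4 dBm

−102.4 dBm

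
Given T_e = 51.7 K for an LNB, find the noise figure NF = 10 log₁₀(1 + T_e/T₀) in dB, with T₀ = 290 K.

F = 1 + T_e/T₀ = 1 + 51.7/290 = 1.17828
NF = 10 log₁₀(1.17828) = 0.712 dB

0.712 dB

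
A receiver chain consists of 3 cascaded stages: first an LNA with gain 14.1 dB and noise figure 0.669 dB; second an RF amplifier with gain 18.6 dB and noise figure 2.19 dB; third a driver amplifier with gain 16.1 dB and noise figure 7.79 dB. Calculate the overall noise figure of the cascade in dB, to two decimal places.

Convert to linear (a loss of L dB is a gain of −L dB): F_i = 10^(NF_i/10), G_i = 10^(G_i,dB/10)
  Stage 1: F_1 = 10^(0.669/10) = 1.167, G_1 = 10^(14.1/10) = 25.70
  Stage 2: F_2 = 10^(2.19/10) = 1.656, G_2 = 10^(18.6/10) = 72.44
  Stage 3: F_3 = 10^(7.79/10) = 6.012, G_3 = 10^(16.1/10) = 40.74
Friis cascade:
  F = 1.167 + (1.656 − 1)/25.70 + (6.012 − 1)/1862 = 1.195
NF = 10 log₁₀(1.195) = 0.77 dB

0.77 dB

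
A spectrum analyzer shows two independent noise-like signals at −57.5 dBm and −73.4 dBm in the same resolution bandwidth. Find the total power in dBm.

−57.4 dBm

Convert to linear, add, convert back:
P₁ = 1.78×10⁻⁹ W, P₂ = 4.57×10⁻¹¹ W
P_tot = 1.82×10⁻⁹ W → 10 log₁₀(P_tot / 10⁻³) = −57.4 dBm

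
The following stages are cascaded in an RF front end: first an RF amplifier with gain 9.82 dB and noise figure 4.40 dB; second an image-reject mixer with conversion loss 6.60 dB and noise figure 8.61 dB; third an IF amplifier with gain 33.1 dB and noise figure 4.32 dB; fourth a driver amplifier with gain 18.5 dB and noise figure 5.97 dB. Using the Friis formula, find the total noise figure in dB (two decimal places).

Convert to linear (a loss of L dB is a gain of −L dB): F_i = 10^(NF_i/10), G_i = 10^(G_i,dB/10)
  Stage 1: F_1 = 10^(4.40/10) = 2.754, G_1 = 10^(9.82/10) = 9.594
  Stage 2: F_2 = 10^(8.61/10) = 7.261, G_2 = 10^(−6.60/10) = 0.2188
  Stage 3: F_3 = 10^(4.32/10) = 2.704, G_3 = 10^(33.1/10) = 2042
  Stage 4: F_4 = 10^(5.97/10) = 3.954, G_4 = 10^(18.5/10) = 70.79
Friis cascade:
  F = 2.754 + (7.261 − 1)/9.594 + (2.704 − 1)/2.099 + (3.954 − 1)/4285 = 4.219
NF = 10 log₁₀(4.219) = 6.25 dB

6.25 dB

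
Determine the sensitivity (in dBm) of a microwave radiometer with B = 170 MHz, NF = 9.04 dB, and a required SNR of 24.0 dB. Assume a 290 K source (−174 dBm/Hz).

Sensitivity = −174 + 10 log₁₀(B) + NF + SNR_min
= −174 + 82.3 + 9.04 + 24.0
= −58.66 dBm → −58.7 dBm

−58.7 dBm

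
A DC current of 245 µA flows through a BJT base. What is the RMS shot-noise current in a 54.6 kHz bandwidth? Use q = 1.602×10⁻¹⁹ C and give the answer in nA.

2.07 nA

I_n = √(2qI·B)
2qI·B = 2 × 1.602×10⁻¹⁹ × 2.45×10⁻⁴ × 5.46×10⁴ = 4.29×10⁻¹⁸ A²
I_n = √(4.29×10⁻¹⁸) = 2.07×10⁻⁹ A = 2.07 nA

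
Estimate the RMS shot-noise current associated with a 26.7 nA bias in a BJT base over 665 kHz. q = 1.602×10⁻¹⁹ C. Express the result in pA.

75.4 pA

I_n = √(2qI·B)
2qI·B = 2 × 1.602×10⁻¹⁹ × 2.67×10⁻⁸ × 6.65×10⁵ = 5.69×10⁻²¹ A²
I_n = √(5.69×10⁻²¹) = 7.54×10⁻¹¹ A = 75.4 pA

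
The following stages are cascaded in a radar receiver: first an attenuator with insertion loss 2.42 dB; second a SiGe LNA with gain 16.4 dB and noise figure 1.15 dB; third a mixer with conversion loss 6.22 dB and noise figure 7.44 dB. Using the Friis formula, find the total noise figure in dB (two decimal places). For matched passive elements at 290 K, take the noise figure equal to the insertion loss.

3.90 dB

Convert to linear (a loss of L dB is a gain of −L dB): F_i = 10^(NF_i/10), G_i = 10^(G_i,dB/10)
  Stage 1: F_1 = 10^(2.42/10) = 1.746, G_1 = 10^(−2.42/10) = 0.5728
  Stage 2: F_2 = 10^(1.15/10) = 1.303, G_2 = 10^(16.4/10) = 43.65
  Stage 3: F_3 = 10^(7.44/10) = 5.546, G_3 = 10^(−6.22/10) = 0.2388
Friis cascade:
  F = 1.746 + (1.303 − 1)/0.5728 + (5.546 − 1)/25.00 = 2.457
NF = 10 log₁₀(2.457) = 3.90 dB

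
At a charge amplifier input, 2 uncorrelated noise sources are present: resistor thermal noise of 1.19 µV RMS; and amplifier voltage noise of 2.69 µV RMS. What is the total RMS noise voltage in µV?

2.94 µV

Uncorrelated sources add in power (mean-square): V_tot = √(ΣV_i²)
V_tot = √[(1.19×10⁻⁶)² + (2.69×10⁻⁶)²] = 2.94×10⁻⁶ V = 2.94 µV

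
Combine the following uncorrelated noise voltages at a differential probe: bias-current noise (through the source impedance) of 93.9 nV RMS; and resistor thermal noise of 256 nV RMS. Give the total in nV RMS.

273 nV

Uncorrelated sources add in power (mean-square): V_tot = √(ΣV_i²)
V_tot = √[(9.39×10⁻⁸)² + (2.56×10⁻⁷)²] = 2.73×10⁻⁷ V = 273 nV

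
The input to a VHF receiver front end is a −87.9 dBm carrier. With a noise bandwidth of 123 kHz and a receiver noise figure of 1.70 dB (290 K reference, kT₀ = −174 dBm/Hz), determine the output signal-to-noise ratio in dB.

Noise floor: N = −174 + 10 log₁₀(B) + NF
10 log₁₀(1.23×10⁵) = 50.9 dB
N = −174 + 50.9 + 1.70 = −121.40 dBm
SNR = P_sig − N = −87.9 − (−121.40) = 33.50 dB → 33.5 dB

33.5 dB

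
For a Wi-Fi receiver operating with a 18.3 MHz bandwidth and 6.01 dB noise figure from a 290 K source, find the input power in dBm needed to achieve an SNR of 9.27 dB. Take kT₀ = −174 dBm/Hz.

Sensitivity = −174 + 10 log₁₀(B) + NF + SNR_min
= −174 + 72.62 + 6.01 + 9.27
= −86.10 dBm → −86.1 dBm

−86.1 dBm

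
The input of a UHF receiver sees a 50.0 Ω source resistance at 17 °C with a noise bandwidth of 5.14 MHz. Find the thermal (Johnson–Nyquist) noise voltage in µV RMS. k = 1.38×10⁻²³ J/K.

2.03 µV

T = 17 °C + 273.15 = 290.15 K
V_n = √(4kTRB)
4kTRB = 4 × 1.38×10⁻²³ × 290.15 × 5.00×10¹ × 5.14×10⁶ = 4.12×10⁻¹² V²
V_n = √(4.12×10⁻¹²) = 2.03×10⁻⁶ V = 2.03 µV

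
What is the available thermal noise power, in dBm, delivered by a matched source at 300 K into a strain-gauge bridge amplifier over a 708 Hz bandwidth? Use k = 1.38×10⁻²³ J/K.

−145.3 dBm

P_n = kTB = 1.38×10⁻²³ × 300 × 7.08×10² = 2.93×10⁻¹⁸ W
In dBm: 10 log₁₀(2.93×10⁻¹⁸ / 10⁻³) = −145.3 dBm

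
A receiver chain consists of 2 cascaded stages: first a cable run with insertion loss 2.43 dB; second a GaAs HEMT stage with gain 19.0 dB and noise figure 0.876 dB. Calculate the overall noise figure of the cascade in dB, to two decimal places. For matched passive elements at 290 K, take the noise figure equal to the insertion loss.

Convert to linear (a loss of L dB is a gain of −L dB): F_i = 10^(NF_i/10), G_i = 10^(G_i,dB/10)
  Stage 1: F_1 = 10^(2.43/10) = 1.750, G_1 = 10^(−2.43/10) = 0.5715
  Stage 2: F_2 = 10^(0.876/10) = 1.223, G_2 = 10^(19.0/10) = 79.43
Friis cascade:
  F = 1.750 + (1.223 − 1)/0.5715 = 2.141
NF = 10 log₁₀(2.141) = 3.31 dB

3.31 dB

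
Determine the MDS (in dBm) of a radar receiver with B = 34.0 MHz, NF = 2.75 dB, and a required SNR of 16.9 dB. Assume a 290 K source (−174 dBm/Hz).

−79.0 dBm

Sensitivity = −174 + 10 log₁₀(B) + NF + SNR_min
= −174 + 75.31 + 2.75 + 16.9
= −79.04 dBm → −79.0 dBm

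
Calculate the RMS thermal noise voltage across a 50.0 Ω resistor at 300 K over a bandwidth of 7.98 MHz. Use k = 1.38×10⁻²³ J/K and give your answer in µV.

2.57 µV

V_n = √(4kTRB)
4kTRB = 4 × 1.38×10⁻²³ × 300 × 5.00×10¹ × 7.98×10⁶ = 6.61×10⁻¹² V²
V_n = √(6.61×10⁻¹²) = 2.57×10⁻⁶ V = 2.57 µV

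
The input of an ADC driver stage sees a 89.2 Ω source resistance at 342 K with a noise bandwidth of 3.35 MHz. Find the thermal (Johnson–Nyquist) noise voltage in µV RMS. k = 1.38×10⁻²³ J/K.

2.38 µV

V_n = √(4kTRB)
4kTRB = 4 × 1.38×10⁻²³ × 342 × 8.92×10¹ × 3.35×10⁶ = 5.64×10⁻¹² V²
V_n = √(5.64×10⁻¹²) = 2.38×10⁻⁶ V = 2.38 µV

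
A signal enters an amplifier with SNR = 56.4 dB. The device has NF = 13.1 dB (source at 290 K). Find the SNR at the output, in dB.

By definition F = SNR_in/SNR_out, so in dB: SNR_out = SNR_in − NF
SNR_out = 56.4 − 13.1 = 43.3 dB

43.3 dB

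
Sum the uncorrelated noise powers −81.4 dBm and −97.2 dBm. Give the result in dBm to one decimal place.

−81.3 dBm

Convert to linear, add, convert back:
P₁ = 7.24×10⁻¹² W, P₂ = 1.91×10⁻¹³ W
P_tot = 7.43×10⁻¹² W → 10 log₁₀(P_tot / 10⁻³) = −81.3 dBm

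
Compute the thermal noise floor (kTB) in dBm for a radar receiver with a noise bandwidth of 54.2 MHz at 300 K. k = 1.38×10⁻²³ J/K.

−96.5 dBm

P_n = kTB = 1.38×10⁻²³ × 300 × 5.42×10⁷ = 2.24×10⁻¹³ W
In dBm: 10 log₁₀(2.24×10⁻¹³ / 10⁻³) = −96.5 dBm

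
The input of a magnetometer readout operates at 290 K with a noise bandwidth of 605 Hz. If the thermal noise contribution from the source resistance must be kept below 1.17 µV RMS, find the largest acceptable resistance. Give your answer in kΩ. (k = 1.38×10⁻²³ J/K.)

141 kΩ

Johnson–Nyquist: V_n = √(4kTRB) ⇒ R = V_n² / (4kTB)
4kTB = 4 × 1.38×10⁻²³ × 290 × 6.05×10² = 9.68×10⁻¹⁸
R = (1.17×10⁻⁶)² / 9.68×10⁻¹⁸ = 1.41×10⁵ Ω = 141 kΩ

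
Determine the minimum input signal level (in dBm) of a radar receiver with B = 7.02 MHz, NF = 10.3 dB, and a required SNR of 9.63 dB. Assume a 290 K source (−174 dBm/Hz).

Sensitivity = −174 + 10 log₁₀(B) + NF + SNR_min
= −174 + 68.46 + 10.3 + 9.63
= −85.61 dBm → −85.6 dBm

−85.6 dBm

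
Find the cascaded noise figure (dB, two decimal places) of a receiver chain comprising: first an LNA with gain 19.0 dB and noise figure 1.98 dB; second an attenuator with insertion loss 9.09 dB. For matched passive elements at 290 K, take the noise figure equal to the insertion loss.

Convert to linear (a loss of L dB is a gain of −L dB): F_i = 10^(NF_i/10), G_i = 10^(G_i,dB/10)
  Stage 1: F_1 = 10^(1.98/10) = 1.578, G_1 = 10^(19.0/10) = 79.43
  Stage 2: F_2 = 10^(9.09/10) = 8.110, G_2 = 10^(−9.09/10) = 0.1233
Friis cascade:
  F = 1.578 + (8.110 − 1)/79.43 = 1.667
NF = 10 log₁₀(1.667) = 2.22 dB

2.22 dB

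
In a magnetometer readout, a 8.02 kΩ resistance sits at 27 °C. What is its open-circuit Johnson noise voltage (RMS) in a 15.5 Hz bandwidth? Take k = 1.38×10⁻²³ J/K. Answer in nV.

T = 27 °C + 273.15 = 300.15 K
V_n = √(4kTRB)
4kTRB = 4 × 1.38×10⁻²³ × 300.15 × 8.02×10³ × 1.55×10¹ = 2.06×10⁻¹⁵ V²
V_n = √(2.06×10⁻¹⁵) = 4.54×10⁻⁸ V = 45.4 nV

45.4 nV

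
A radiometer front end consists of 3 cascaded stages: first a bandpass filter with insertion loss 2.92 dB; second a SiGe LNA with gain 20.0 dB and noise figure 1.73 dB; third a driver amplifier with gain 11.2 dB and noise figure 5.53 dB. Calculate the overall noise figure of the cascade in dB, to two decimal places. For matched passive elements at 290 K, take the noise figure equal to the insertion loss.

4.72 dB

Convert to linear (a loss of L dB is a gain of −L dB): F_i = 10^(NF_i/10), G_i = 10^(G_i,dB/10)
  Stage 1: F_1 = 10^(2.92/10) = 1.959, G_1 = 10^(−2.92/10) = 0.5105
  Stage 2: F_2 = 10^(1.73/10) = 1.489, G_2 = 10^(20.0/10) = 100.0
  Stage 3: F_3 = 10^(5.53/10) = 3.573, G_3 = 10^(11.2/10) = 13.18
Friis cascade:
  F = 1.959 + (1.489 − 1)/0.5105 + (3.573 − 1)/51.05 = 2.968
NF = 10 log₁₀(2.968) = 4.72 dB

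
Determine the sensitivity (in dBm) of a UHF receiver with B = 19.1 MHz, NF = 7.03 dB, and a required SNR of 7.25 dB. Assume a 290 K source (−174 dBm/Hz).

−86.9 dBm

Sensitivity = −174 + 10 log₁₀(B) + NF + SNR_min
= −174 + 72.81 + 7.03 + 7.25
= −86.91 dBm → −86.9 dBm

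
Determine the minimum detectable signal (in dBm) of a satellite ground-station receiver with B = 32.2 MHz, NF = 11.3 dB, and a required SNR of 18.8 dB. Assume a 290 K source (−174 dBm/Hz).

Sensitivity = −174 + 10 log₁₀(B) + NF + SNR_min
= −174 + 75.08 + 11.3 + 18.8
= −68.82 dBm → −68.8 dBm

−68.8 dBm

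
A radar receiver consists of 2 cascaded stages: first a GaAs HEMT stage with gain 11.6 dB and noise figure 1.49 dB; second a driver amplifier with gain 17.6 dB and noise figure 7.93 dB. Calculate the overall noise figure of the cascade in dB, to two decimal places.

Convert to linear (a loss of L dB is a gain of −L dB): F_i = 10^(NF_i/10), G_i = 10^(G_i,dB/10)
  Stage 1: F_1 = 10^(1.49/10) = 1.409, G_1 = 10^(11.6/10) = 14.45
  Stage 2: F_2 = 10^(7.93/10) = 6.209, G_2 = 10^(17.6/10) = 57.54
Friis cascade:
  F = 1.409 + (6.209 − 1)/14.45 = 1.770
NF = 10 log₁₀(1.770) = 2.48 dB

2.48 dB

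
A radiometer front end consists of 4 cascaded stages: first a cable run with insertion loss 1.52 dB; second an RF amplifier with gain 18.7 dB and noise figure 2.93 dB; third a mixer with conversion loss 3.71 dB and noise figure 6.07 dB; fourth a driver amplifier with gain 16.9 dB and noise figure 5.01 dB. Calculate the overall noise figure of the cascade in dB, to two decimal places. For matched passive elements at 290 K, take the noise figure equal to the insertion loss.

Convert to linear (a loss of L dB is a gain of −L dB): F_i = 10^(NF_i/10), G_i = 10^(G_i,dB/10)
  Stage 1: F_1 = 10^(1.52/10) = 1.419, G_1 = 10^(−1.52/10) = 0.7047
  Stage 2: F_2 = 10^(2.93/10) = 1.963, G_2 = 10^(18.7/10) = 74.13
  Stage 3: F_3 = 10^(6.07/10) = 4.046, G_3 = 10^(−3.71/10) = 0.4256
  Stage 4: F_4 = 10^(5.01/10) = 3.170, G_4 = 10^(16.9/10) = 48.98
Friis cascade:
  F = 1.419 + (1.963 − 1)/0.7047 + (4.046 − 1)/52.24 + (3.170 − 1)/22.23 = 2.942
NF = 10 log₁₀(2.942) = 4.69 dB

4.69 dB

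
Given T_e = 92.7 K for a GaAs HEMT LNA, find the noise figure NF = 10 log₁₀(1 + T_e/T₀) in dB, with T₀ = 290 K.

1.20 dB

F = 1 + T_e/T₀ = 1 + 92.7/290 = 1.31966
NF = 10 log₁₀(1.31966) = 1.20 dB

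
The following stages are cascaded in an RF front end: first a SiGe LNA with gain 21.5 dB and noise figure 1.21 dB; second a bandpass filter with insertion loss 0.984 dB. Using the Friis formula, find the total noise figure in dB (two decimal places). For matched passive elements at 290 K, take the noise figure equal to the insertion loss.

1.22 dB

Convert to linear (a loss of L dB is a gain of −L dB): F_i = 10^(NF_i/10), G_i = 10^(G_i,dB/10)
  Stage 1: F_1 = 10^(1.21/10) = 1.321, G_1 = 10^(21.5/10) = 141.3
  Stage 2: F_2 = 10^(0.984/10) = 1.254, G_2 = 10^(−0.984/10) = 0.7973
Friis cascade:
  F = 1.321 + (1.254 − 1)/141.3 = 1.323
NF = 10 log₁₀(1.323) = 1.22 dB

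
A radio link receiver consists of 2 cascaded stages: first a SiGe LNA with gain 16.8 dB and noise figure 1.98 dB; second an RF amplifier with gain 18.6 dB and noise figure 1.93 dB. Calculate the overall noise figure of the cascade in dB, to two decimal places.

2.01 dB

Convert to linear (a loss of L dB is a gain of −L dB): F_i = 10^(NF_i/10), G_i = 10^(G_i,dB/10)
  Stage 1: F_1 = 10^(1.98/10) = 1.578, G_1 = 10^(16.8/10) = 47.86
  Stage 2: F_2 = 10^(1.93/10) = 1.560, G_2 = 10^(18.6/10) = 72.44
Friis cascade:
  F = 1.578 + (1.560 − 1)/47.86 = 1.589
NF = 10 log₁₀(1.589) = 2.01 dB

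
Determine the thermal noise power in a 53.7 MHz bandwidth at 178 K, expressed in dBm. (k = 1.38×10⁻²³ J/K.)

−98.8 dBm

P_n = kTB = 1.38×10⁻²³ × 178 × 5.37×10⁷ = 1.32×10⁻¹³ W
In dBm: 10 log₁₀(1.32×10⁻¹³ / 10⁻³) = −98.8 dBm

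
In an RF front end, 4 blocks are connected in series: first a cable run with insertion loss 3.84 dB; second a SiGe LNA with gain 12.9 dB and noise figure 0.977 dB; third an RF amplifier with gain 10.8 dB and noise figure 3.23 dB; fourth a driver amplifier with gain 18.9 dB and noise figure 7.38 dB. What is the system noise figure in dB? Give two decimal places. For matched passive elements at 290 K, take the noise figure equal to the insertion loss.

5.07 dB

Convert to linear (a loss of L dB is a gain of −L dB): F_i = 10^(NF_i/10), G_i = 10^(G_i,dB/10)
  Stage 1: F_1 = 10^(3.84/10) = 2.421, G_1 = 10^(−3.84/10) = 0.4130
  Stage 2: F_2 = 10^(0.977/10) = 1.252, G_2 = 10^(12.9/10) = 19.50
  Stage 3: F_3 = 10^(3.23/10) = 2.104, G_3 = 10^(10.8/10) = 12.02
  Stage 4: F_4 = 10^(7.38/10) = 5.470, G_4 = 10^(18.9/10) = 77.62
Friis cascade:
  F = 2.421 + (1.252 − 1)/0.4130 + (2.104 − 1)/8.054 + (5.470 − 1)/96.83 = 3.215
NF = 10 log₁₀(3.215) = 5.07 dB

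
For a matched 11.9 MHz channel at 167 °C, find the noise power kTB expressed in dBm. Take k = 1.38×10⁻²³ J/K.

−101.4 dBm

T = 167 °C + 273.15 = 440.15 K
P_n = kTB = 1.38×10⁻²³ × 440.15 × 1.19×10⁷ = 7.23×10⁻¹⁴ W
In dBm: 10 log₁₀(7.23×10⁻¹⁴ / 10⁻³) = −101.4 dBm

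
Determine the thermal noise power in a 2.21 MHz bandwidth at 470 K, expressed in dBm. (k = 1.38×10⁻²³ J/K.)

−108.4 dBm

P_n = kTB = 1.38×10⁻²³ × 470 × 2.21×10⁶ = 1.43×10⁻¹⁴ W
In dBm: 10 log₁₀(1.43×10⁻¹⁴ / 10⁻³) = −108.4 dBm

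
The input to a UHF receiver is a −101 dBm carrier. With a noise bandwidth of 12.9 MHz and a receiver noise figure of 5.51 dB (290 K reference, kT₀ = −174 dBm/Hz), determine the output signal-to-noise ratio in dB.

Noise floor: N = −174 + 10 log₁₀(B) + NF
10 log₁₀(1.29×10⁷) = 71.11 dB
N = −174 + 71.11 + 5.51 = −97.38 dBm
SNR = P_sig − N = −101 − (−97.38) = −3.62 dB → −3.6 dB

−3.6 dB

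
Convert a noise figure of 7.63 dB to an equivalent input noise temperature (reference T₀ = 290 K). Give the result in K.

F = 10^(7.63/10) = 5.79429
T_e = (F − 1)·T₀ = (5.79429 − 1) × 290 = 1390 K

1390 K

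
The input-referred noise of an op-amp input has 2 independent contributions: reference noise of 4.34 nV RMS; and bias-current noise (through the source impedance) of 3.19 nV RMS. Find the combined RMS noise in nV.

5.39 nV

Uncorrelated sources add in power (mean-square): V_tot = √(ΣV_i²)
V_tot = √[(4.34×10⁻⁹)² + (3.19×10⁻⁹)²] = 5.39×10⁻⁹ V = 5.39 nV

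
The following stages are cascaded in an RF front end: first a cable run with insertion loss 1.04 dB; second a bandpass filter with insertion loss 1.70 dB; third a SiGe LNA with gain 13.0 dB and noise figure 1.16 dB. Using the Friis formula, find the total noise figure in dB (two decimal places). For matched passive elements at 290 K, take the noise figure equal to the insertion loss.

Convert to linear (a loss of L dB is a gain of −L dB): F_i = 10^(NF_i/10), G_i = 10^(G_i,dB/10)
  Stage 1: F_1 = 10^(1.04/10) = 1.271, G_1 = 10^(−1.04/10) = 0.7870
  Stage 2: F_2 = 10^(1.70/10) = 1.479, G_2 = 10^(−1.70/10) = 0.6761
  Stage 3: F_3 = 10^(1.16/10) = 1.306, G_3 = 10^(13.0/10) = 19.95
Friis cascade:
  F = 1.271 + (1.479 − 1)/0.7870 + (1.306 − 1)/0.5321 = 2.455
NF = 10 log₁₀(2.455) = 3.90 dB

3.90 dB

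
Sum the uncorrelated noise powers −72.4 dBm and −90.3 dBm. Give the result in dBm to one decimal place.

Convert to linear, add, convert back:
P₁ = 5.75×10⁻¹¹ W, P₂ = 9.33×10⁻¹³ W
P_tot = 5.85×10⁻¹¹ W → 10 log₁₀(P_tot / 10⁻³) = −72.3 dBm

−72.3 dBm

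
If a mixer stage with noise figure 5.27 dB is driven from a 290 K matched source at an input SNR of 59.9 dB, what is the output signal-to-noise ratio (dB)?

By definition F = SNR_in/SNR_out, so in dB: SNR_out = SNR_in − NF
SNR_out = 59.9 − 5.27 = 54.63 dB

54.63 dB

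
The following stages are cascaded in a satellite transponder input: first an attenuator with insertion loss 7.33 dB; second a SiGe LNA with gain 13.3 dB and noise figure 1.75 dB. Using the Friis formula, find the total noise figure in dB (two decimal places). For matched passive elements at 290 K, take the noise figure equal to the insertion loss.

Convert to linear (a loss of L dB is a gain of −L dB): F_i = 10^(NF_i/10), G_i = 10^(G_i,dB/10)
  Stage 1: F_1 = 10^(7.33/10) = 5.408, G_1 = 10^(−7.33/10) = 0.1849
  Stage 2: F_2 = 10^(1.75/10) = 1.496, G_2 = 10^(13.3/10) = 21.38
Friis cascade:
  F = 5.408 + (1.496 − 1)/0.1849 = 8.091
NF = 10 log₁₀(8.091) = 9.08 dB

9.08 dB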